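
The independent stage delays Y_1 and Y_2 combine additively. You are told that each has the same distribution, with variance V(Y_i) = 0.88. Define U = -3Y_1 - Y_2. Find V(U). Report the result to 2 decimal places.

By independence, V(U) = (-3)²V(Y_1) + (-1)²V(Y_2)
= (-3)²·0.88 + (-1)²·0.88 = 8.8

8.80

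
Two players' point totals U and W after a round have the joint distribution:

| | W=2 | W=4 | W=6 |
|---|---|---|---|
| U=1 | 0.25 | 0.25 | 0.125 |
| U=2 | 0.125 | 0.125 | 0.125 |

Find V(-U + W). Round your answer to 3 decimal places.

2.484

E[U] = 1.375,  E[W] = 3.75,  E[UW] = 5.25
V(U) = 2.125 − (1.375)² = 0.234375;  V(W) = 16.5 − (3.75)² = 2.4375
Cov(U,W) = 5.25 − (1.375)(3.75) = 0.09375
V(-U + W) = (-1)²·0.234375 + (1)²·2.4375 + 2·(-1)·(1)·0.09375 = 2.484375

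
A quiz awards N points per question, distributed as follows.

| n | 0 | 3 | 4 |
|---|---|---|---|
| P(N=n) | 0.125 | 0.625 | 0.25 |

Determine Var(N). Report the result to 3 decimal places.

E[N] = (0)(0.125) + (3)(0.625) + (4)(0.25) = 2.875
E[N²] = (0)²(0.125) + (3)²(0.625) + (4)²(0.25) = 9.625
Var(N) = E[N²] − (E[N])² = 9.625 − (2.875)² = 1.359375

1.359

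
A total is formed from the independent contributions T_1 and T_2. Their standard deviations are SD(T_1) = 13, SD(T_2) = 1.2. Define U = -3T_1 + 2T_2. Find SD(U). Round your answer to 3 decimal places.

Var(T_1) = 169, Var(T_2) = 1.44
By independence, Var(U) = (-3)²Var(T_1) + (2)²Var(T_2)
= (-3)²·169 + (2)²·1.44 = 1526.76
SD(U) = √1526.76 ≈ 39.074

39.074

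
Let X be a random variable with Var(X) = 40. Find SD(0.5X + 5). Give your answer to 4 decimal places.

3.1623

Var(0.5X + 5) = (0.5)²·40 = 10
SD(0.5X + 5) = √10 ≈ 3.1623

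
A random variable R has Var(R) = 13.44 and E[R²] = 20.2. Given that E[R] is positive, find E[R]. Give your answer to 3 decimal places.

2.600

(E[R])² = E[R²] − Var(R) = 20.2 − 13.44 = 6.76
E[R] = √6.76 = 2.6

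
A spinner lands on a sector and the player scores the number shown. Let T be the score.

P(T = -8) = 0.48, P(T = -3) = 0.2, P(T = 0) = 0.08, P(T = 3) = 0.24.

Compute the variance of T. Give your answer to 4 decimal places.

E[T] = (-8)(0.48) + (-3)(0.2) + (0)(0.08) + (3)(0.24) = -3.72
E[T²] = (-8)²(0.48) + (-3)²(0.2) + (0)²(0.08) + (3)²(0.24) = 34.68
V(T) = E[T²] − (E[T])² = 34.68 − (-3.72)² = 20.8416

20.8416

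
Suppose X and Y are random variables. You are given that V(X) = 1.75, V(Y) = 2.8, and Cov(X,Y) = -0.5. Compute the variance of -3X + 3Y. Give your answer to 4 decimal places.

49.9500

V(-3X + 3Y) = (-3)²·V(X) + (3)²·V(Y) + 2·(-3)·(3)·Cov(X,Y)
= 9·1.75 + 9·2.8 + -18·-0.5 = 49.95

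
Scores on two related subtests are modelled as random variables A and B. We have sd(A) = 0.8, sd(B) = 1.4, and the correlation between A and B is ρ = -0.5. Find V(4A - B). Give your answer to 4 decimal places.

V(A) = (0.8)² = 0.64;  V(B) = (1.4)² = 1.96
Cov(A,B) = ρ·sd(A)·sd(B) = -0.5·0.8·1.4 = -0.56
V(4A - B) = (4)²·V(A) + (-1)²·V(B) + 2·(4)·(-1)·Cov(A,B)
= 16·0.64 + 1·1.96 + -8·-0.56 = 16.68

16.6800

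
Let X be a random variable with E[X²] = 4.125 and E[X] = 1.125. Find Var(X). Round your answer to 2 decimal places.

2.86

Var(X) = 4.125 − (1.125)² = 2.859375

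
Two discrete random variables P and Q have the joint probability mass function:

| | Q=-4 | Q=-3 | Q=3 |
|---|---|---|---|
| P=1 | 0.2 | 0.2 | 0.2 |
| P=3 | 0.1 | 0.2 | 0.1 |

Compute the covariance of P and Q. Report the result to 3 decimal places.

E[P] = 1.8,  E[Q] = -1.5
E[PQ] = -2.9
cov(P,Q) = E[PQ] − E[P]E[Q] = -2.9 − (1.8)(-1.5) = -0.2

-0.200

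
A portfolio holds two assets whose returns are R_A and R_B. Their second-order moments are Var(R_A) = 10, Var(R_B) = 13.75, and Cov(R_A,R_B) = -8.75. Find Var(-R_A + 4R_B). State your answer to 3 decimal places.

300.000

Var(-R_A + 4R_B) = (-1)²·Var(R_A) + (4)²·Var(R_B) + 2·(-1)·(4)·Cov(R_A,R_B)
= 1·10 + 16·13.75 + -8·-8.75 = 300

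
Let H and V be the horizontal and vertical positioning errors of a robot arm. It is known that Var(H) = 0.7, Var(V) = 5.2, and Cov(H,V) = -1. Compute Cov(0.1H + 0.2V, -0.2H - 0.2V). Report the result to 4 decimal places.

-0.1620

Cov(0.1H + 0.2V, -0.2H - 0.2V) = (0.1)(-0.2)Var(H) + (0.2)(-0.2)Var(V) + [(0.1)(-0.2) + (0.2)(-0.2)]Cov(H,V)
= -0.02·0.7 + -0.04·5.2 + -0.06·-1 = -0.162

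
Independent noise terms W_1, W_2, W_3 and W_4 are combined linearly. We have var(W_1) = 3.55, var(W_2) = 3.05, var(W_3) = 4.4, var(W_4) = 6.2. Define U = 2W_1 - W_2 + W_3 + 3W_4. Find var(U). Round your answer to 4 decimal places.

77.4500

By independence, var(U) = (2)²var(W_1) + (-1)²var(W_2) + (1)²var(W_3) + (3)²var(W_4)
= (2)²·3.55 + (-1)²·3.05 + (1)²·4.4 + (3)²·6.2 = 77.45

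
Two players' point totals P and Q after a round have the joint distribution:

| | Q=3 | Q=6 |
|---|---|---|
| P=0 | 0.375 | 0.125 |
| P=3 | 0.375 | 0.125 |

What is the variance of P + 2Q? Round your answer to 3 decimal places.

9.000

E[P] = 1.5,  E[Q] = 3.75,  E[PQ] = 5.625
V(P) = 4.5 − (1.5)² = 2.25;  V(Q) = 15.75 − (3.75)² = 1.6875
cov(P,Q) = 5.625 − (1.5)(3.75) = 0
V(P + 2Q) = (1)²·2.25 + (2)²·1.6875 + 2·(1)·(2)·0 = 9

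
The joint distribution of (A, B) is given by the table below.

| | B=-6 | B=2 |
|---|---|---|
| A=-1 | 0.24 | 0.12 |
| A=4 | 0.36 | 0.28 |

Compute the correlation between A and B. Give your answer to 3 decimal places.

0.102

E[A] = 2.2,  E[B] = -2.8
E[AB] = -5.2
cov(A,B) = E[AB] − E[A]E[B] = -5.2 − (2.2)(-2.8) = 0.96
Var(A) = 5.76,  Var(B) = 15.36
ρ = 0.96 / √(5.76·15.36) ≈ 0.102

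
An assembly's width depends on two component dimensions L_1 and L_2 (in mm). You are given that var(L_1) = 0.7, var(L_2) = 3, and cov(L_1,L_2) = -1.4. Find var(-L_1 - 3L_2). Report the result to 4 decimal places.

19.3000

var(-L_1 - 3L_2) = (-1)²·var(L_1) + (-3)²·var(L_2) + 2·(-1)·(-3)·cov(L_1,L_2)
= 1·0.7 + 9·3 + 6·-1.4 = 19.3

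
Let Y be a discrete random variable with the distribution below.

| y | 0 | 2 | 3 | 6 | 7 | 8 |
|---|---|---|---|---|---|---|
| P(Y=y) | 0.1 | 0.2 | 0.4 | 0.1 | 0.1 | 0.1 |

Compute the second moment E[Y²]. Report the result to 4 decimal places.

E[Y²] = (0)²(0.1) + (2)²(0.2) + (3)²(0.4) + (6)²(0.1) + (7)²(0.1) + (8)²(0.1) = 19.3

19.3000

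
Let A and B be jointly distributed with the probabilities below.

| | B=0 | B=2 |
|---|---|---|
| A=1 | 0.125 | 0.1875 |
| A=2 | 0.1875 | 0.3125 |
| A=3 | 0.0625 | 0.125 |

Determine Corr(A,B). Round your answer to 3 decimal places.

0.046

E[A] = 1.875,  E[B] = 1.25
E[AB] = 2.375
Cov(A,B) = E[AB] − E[A]E[B] = 2.375 − (1.875)(1.25) = 0.03125
Var(A) = 0.484375,  Var(B) = 0.9375
ρ = 0.03125 / √(0.484375·0.9375) ≈ 0.046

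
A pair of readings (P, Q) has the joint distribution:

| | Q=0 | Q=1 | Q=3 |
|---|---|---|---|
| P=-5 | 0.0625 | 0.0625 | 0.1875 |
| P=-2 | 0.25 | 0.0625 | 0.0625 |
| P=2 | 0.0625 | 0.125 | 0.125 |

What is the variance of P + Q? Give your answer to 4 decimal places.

8.8398

E[P] = -1.6875,  E[Q] = 1.375,  E[PQ] = -2.625
V(P) = 10.5625 − (-1.6875)² = 7.71484375;  V(Q) = 3.625 − (1.375)² = 1.734375
cov(P,Q) = -2.625 − (-1.6875)(1.375) = -0.3046875
V(P + Q) = (1)²·7.71484375 + (1)²·1.734375 + 2·(1)·(1)·-0.3046875 = 8.83984375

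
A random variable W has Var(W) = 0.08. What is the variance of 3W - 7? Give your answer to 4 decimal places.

Var(3W - 7) = (3)²·Var(W) = 9·0.08 = 0.72

0.7200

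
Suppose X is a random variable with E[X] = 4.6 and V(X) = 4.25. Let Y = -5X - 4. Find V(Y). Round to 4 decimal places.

106.2500

V(-5X - 4) = (-5)²·V(X) = 25·4.25 = 106.25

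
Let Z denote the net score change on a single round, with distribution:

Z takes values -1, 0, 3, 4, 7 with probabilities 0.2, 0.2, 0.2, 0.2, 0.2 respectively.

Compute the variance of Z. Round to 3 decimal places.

E[Z] = (-1)(0.2) + (0)(0.2) + (3)(0.2) + (4)(0.2) + (7)(0.2) = 2.6
E[Z²] = (-1)²(0.2) + (0)²(0.2) + (3)²(0.2) + (4)²(0.2) + (7)²(0.2) = 15
V(Z) = E[Z²] − (E[Z])² = 15 − (2.6)² = 8.24

8.240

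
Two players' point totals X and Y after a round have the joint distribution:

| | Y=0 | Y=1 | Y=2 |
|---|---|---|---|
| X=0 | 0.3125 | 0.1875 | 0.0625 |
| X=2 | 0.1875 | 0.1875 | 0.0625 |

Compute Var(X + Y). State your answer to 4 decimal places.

1.6250

E[X] = 0.875,  E[Y] = 0.625,  E[XY] = 0.625
Var(X) = 1.75 − (0.875)² = 0.984375;  Var(Y) = 0.875 − (0.625)² = 0.484375
cov(X,Y) = 0.625 − (0.875)(0.625) = 0.078125
Var(X + Y) = (1)²·0.984375 + (1)²·0.484375 + 2·(1)·(1)·0.078125 = 1.625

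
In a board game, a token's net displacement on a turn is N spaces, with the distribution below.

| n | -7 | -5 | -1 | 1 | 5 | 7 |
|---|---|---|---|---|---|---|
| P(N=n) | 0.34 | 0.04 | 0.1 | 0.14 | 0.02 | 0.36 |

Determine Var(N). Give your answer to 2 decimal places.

36.03

E[N] = (-7)(0.34) + (-5)(0.04) + (-1)(0.1) + (1)(0.14) + (5)(0.02) + (7)(0.36) = 0.08
E[N²] = (-7)²(0.34) + (-5)²(0.04) + (-1)²(0.1) + (1)²(0.14) + (5)²(0.02) + (7)²(0.36) = 36.04
Var(N) = E[N²] − (E[N])² = 36.04 − (0.08)² = 36.0336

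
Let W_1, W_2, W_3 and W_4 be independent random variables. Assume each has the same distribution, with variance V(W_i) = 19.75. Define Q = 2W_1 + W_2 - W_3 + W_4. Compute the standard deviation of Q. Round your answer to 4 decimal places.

By independence, V(Q) = (2)²V(W_1) + (1)²V(W_2) + (-1)²V(W_3) + (1)²V(W_4)
= (2)²·19.75 + (1)²·19.75 + (-1)²·19.75 + (1)²·19.75 = 138.25
SD(Q) = √138.25 ≈ 11.7580

11.7580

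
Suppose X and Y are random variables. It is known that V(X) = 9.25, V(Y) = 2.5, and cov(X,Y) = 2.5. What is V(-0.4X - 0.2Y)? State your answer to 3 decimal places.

1.980

V(-0.4X - 0.2Y) = (-0.4)²·V(X) + (-0.2)²·V(Y) + 2·(-0.4)·(-0.2)·cov(X,Y)
= 0.16·9.25 + 0.04·2.5 + 0.16·2.5 = 1.98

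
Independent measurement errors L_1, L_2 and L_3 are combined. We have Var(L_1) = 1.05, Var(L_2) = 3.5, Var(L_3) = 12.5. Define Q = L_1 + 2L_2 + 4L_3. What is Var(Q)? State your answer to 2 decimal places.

By independence, Var(Q) = (1)²Var(L_1) + (2)²Var(L_2) + (4)²Var(L_3)
= (1)²·1.05 + (2)²·3.5 + (4)²·12.5 = 215.05

215.05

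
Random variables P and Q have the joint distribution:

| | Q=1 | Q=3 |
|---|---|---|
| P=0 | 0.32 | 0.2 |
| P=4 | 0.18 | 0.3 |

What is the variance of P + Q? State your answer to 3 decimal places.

E[P] = 1.92,  E[Q] = 2,  E[PQ] = 4.32
V(P) = 7.68 − (1.92)² = 3.9936;  V(Q) = 5 − (2)² = 1
Cov(P,Q) = 4.32 − (1.92)(2) = 0.48
V(P + Q) = (1)²·3.9936 + (1)²·1 + 2·(1)·(1)·0.48 = 5.9536

5.954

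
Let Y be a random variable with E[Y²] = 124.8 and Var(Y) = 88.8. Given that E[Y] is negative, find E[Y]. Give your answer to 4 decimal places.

-6.0000

(E[Y])² = E[Y²] − Var(Y) = 124.8 − 88.8 = 36
E[Y] = −√36 = -6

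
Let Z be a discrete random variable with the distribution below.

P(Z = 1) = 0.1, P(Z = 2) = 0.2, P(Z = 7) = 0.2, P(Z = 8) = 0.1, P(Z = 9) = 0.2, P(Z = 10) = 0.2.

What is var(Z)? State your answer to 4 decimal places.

E[Z] = (1)(0.1) + (2)(0.2) + (7)(0.2) + (8)(0.1) + (9)(0.2) + (10)(0.2) = 6.5
E[Z²] = (1)²(0.1) + (2)²(0.2) + (7)²(0.2) + (8)²(0.1) + (9)²(0.2) + (10)²(0.2) = 53.3
var(Z) = E[Z²] − (E[Z])² = 53.3 − (6.5)² = 11.05

11.0500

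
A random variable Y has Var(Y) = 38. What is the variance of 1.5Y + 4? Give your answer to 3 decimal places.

85.500

Var(1.5Y + 4) = (1.5)²·Var(Y) = 2.25·38 = 85.5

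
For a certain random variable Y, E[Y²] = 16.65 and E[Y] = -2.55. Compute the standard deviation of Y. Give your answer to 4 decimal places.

V(Y) = 16.65 − (-2.55)² = 10.1475
SD(Y) = √10.1475 ≈ 3.1855

3.1855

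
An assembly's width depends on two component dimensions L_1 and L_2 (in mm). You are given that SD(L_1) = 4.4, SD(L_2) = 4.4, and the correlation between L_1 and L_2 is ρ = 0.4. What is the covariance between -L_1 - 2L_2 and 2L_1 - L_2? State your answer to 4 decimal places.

-23.2320

var(L_1) = (4.4)² = 19.36;  var(L_2) = (4.4)² = 19.36
Cov(L_1,L_2) = ρ·SD(L_1)·SD(L_2) = 0.4·4.4·4.4 = 7.744
Cov(-L_1 - 2L_2, 2L_1 - L_2) = (-1)(2)var(L_1) + (-2)(-1)var(L_2) + [(-1)(-1) + (-2)(2)]Cov(L_1,L_2)
= -2·19.36 + 2·19.36 + -3·7.744 = -23.232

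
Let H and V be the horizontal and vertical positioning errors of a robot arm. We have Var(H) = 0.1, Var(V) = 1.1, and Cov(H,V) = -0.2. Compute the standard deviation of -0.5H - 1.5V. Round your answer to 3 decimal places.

Var(-0.5H - 1.5V) = (-0.5)²·Var(H) + (-1.5)²·Var(V) + 2·(-0.5)·(-1.5)·Cov(H,V)
= 0.25·0.1 + 2.25·1.1 + 1.5·-0.2 = 2.2
sd(-0.5H - 1.5V) = √2.2 ≈ 1.483

1.483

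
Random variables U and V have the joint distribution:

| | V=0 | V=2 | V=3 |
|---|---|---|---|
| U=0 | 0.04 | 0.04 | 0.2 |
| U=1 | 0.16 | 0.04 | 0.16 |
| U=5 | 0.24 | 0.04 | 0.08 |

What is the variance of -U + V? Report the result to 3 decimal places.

E[U] = 2.16,  E[V] = 1.56,  E[UV] = 2.16
Var(U) = 9.36 − (2.16)² = 4.6944;  Var(V) = 4.44 − (1.56)² = 2.0064
Cov(U,V) = 2.16 − (2.16)(1.56) = -1.2096
Var(-U + V) = (-1)²·4.6944 + (1)²·2.0064 + 2·(-1)·(1)·-1.2096 = 9.12

9.120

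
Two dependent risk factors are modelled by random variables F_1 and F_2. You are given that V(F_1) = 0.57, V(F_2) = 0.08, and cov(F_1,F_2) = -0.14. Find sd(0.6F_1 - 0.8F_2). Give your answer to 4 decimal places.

0.6251

V(0.6F_1 - 0.8F_2) = (0.6)²·V(F_1) + (-0.8)²·V(F_2) + 2·(0.6)·(-0.8)·cov(F_1,F_2)
= 0.36·0.57 + 0.64·0.08 + -0.96·-0.14 = 0.3908
sd(0.6F_1 - 0.8F_2) = √0.3908 ≈ 0.6251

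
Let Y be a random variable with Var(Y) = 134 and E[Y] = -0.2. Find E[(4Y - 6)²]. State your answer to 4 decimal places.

E[4Y - 6] = 4·-0.2 − 6 = -6.8
Var(4Y - 6) = (4)²·134 = 2144
E[(4Y - 6)²] = Var((4Y - 6)) + (E[(4Y - 6)])² = 2144 + (-6.8)² = 2190.24

2190.2400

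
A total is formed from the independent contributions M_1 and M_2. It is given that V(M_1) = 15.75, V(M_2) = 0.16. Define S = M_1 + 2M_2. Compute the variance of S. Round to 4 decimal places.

By independence, V(S) = (1)²V(M_1) + (2)²V(M_2)
= (1)²·15.75 + (2)²·0.16 = 16.39

16.3900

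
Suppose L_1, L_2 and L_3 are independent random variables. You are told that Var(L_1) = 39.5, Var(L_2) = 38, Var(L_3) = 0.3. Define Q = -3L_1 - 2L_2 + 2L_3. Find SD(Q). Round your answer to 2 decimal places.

22.55

By independence, Var(Q) = (-3)²Var(L_1) + (-2)²Var(L_2) + (2)²Var(L_3)
= (-3)²·39.5 + (-2)²·38 + (2)²·0.3 = 508.7
SD(Q) = √508.7 ≈ 22.55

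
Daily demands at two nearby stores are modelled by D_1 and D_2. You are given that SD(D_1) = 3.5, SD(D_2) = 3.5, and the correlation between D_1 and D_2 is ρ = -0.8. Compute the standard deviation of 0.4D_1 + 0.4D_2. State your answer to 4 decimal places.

0.8854

V(D_1) = (3.5)² = 12.25;  V(D_2) = (3.5)² = 12.25
Cov(D_1,D_2) = ρ·SD(D_1)·SD(D_2) = -0.8·3.5·3.5 = -9.8
V(0.4D_1 + 0.4D_2) = (0.4)²·V(D_1) + (0.4)²·V(D_2) + 2·(0.4)·(0.4)·Cov(D_1,D_2)
= 0.16·12.25 + 0.16·12.25 + 0.32·-9.8 = 0.784
SD(0.4D_1 + 0.4D_2) = √0.784 ≈ 0.8854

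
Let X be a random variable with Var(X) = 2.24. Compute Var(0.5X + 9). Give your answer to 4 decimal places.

0.5600

Var(0.5X + 9) = (0.5)²·Var(X) = 0.25·2.24 = 0.56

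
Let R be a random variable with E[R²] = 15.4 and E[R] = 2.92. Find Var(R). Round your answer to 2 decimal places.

6.87

Var(R) = 15.4 − (2.92)² = 6.8736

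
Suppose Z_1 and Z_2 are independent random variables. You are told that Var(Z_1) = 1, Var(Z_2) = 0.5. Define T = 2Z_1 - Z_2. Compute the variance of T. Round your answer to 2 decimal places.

4.50

By independence, Var(T) = (2)²Var(Z_1) + (-1)²Var(Z_2)
= (2)²·1 + (-1)²·0.5 = 4.5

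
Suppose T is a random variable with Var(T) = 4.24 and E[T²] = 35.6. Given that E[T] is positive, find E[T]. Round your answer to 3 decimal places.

(E[T])² = E[T²] − Var(T) = 35.6 − 4.24 = 31.36
E[T] = √31.36 = 5.6

5.600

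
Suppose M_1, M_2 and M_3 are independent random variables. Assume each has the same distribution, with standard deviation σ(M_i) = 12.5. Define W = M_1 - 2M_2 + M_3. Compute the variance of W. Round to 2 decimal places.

var(M_i) = (12.5)² = 156.25
By independence, var(W) = (1)²var(M_1) + (-2)²var(M_2) + (1)²var(M_3)
= (1)²·156.25 + (-2)²·156.25 + (1)²·156.25 = 937.5

937.50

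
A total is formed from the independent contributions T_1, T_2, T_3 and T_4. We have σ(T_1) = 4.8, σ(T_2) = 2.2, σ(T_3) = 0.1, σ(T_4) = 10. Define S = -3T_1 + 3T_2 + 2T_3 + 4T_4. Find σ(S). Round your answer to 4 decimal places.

Var(T_1) = 23.04, Var(T_2) = 4.84, Var(T_3) = 0.01, Var(T_4) = 100
By independence, Var(S) = (-3)²Var(T_1) + (3)²Var(T_2) + (2)²Var(T_3) + (4)²Var(T_4)
= (-3)²·23.04 + (3)²·4.84 + (2)²·0.01 + (4)²·100 = 1850.96
σ(S) = √1850.96 ≈ 43.0228

43.0228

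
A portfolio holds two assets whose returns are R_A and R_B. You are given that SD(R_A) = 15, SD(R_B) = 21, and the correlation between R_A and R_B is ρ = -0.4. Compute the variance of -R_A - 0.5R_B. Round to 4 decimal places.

Var(R_A) = (15)² = 225;  Var(R_B) = (21)² = 441
cov(R_A,R_B) = ρ·SD(R_A)·SD(R_B) = -0.4·15·21 = -126
Var(-R_A - 0.5R_B) = (-1)²·Var(R_A) + (-0.5)²·Var(R_B) + 2·(-1)·(-0.5)·cov(R_A,R_B)
= 1·225 + 0.25·441 + 1·-126 = 209.25

209.2500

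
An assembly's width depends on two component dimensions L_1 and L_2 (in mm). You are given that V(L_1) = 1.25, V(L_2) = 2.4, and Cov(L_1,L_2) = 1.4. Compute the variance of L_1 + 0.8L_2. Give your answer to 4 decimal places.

V(L_1 + 0.8L_2) = (1)²·V(L_1) + (0.8)²·V(L_2) + 2·(1)·(0.8)·Cov(L_1,L_2)
= 1·1.25 + 0.64·2.4 + 1.6·1.4 = 5.026

5.0260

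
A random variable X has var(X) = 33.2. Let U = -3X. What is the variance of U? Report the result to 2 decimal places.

var(-3X) = (-3)²·var(X) = 9·33.2 = 298.8

298.80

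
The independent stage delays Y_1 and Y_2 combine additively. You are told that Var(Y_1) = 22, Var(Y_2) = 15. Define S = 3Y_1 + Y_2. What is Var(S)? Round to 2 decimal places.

213.00

By independence, Var(S) = (3)²Var(Y_1) + (1)²Var(Y_2)
= (3)²·22 + (1)²·15 = 213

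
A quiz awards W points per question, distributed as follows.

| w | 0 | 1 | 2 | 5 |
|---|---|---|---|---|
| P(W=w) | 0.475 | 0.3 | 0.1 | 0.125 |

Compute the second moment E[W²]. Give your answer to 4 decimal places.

E[W²] = (0)²(0.475) + (1)²(0.3) + (2)²(0.1) + (5)²(0.125) = 3.825

3.8250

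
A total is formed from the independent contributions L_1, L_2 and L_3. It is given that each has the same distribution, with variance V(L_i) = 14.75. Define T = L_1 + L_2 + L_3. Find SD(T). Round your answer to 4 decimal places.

6.6521

By independence, V(T) = (1)²V(L_1) + (1)²V(L_2) + (1)²V(L_3)
= (1)²·14.75 + (1)²·14.75 + (1)²·14.75 = 44.25
SD(T) = √44.25 ≈ 6.6521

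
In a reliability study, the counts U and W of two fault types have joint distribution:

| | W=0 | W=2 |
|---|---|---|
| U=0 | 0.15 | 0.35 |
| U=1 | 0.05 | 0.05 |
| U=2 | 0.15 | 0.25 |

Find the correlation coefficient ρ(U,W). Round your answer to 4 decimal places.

E[U] = 0.9,  E[W] = 1.3
E[UW] = 1.1
Cov(U,W) = E[UW] − E[U]E[W] = 1.1 − (0.9)(1.3) = -0.07
Var(U) = 0.89,  Var(W) = 0.91
ρ = -0.07 / √(0.89·0.91) ≈ -0.0778

-0.0778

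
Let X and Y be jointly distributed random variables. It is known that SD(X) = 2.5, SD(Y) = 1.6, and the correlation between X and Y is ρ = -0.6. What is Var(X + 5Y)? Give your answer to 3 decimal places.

Var(X) = (2.5)² = 6.25;  Var(Y) = (1.6)² = 2.56
cov(X,Y) = ρ·SD(X)·SD(Y) = -0.6·2.5·1.6 = -2.4
Var(X + 5Y) = (1)²·Var(X) + (5)²·Var(Y) + 2·(1)·(5)·cov(X,Y)
= 1·6.25 + 25·2.56 + 10·-2.4 = 46.25

46.250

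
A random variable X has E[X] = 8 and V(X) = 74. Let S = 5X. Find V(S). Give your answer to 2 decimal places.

V(5X) = (5)²·V(X) = 25·74 = 1850

1850.00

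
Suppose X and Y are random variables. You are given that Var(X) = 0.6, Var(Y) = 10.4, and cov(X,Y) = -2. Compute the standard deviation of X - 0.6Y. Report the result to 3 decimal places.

Var(X - 0.6Y) = (1)²·Var(X) + (-0.6)²·Var(Y) + 2·(1)·(-0.6)·cov(X,Y)
= 1·0.6 + 0.36·10.4 + -1.2·-2 = 6.744
sd(X - 0.6Y) = √6.744 ≈ 2.597

2.597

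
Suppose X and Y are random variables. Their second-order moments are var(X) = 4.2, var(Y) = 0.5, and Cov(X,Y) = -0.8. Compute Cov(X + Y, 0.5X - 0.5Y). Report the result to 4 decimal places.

Cov(X + Y, 0.5X - 0.5Y) = (1)(0.5)var(X) + (1)(-0.5)var(Y) + [(1)(-0.5) + (1)(0.5)]Cov(X,Y)
= 0.5·4.2 + -0.5·0.5 + 0·-0.8 = 1.85

1.8500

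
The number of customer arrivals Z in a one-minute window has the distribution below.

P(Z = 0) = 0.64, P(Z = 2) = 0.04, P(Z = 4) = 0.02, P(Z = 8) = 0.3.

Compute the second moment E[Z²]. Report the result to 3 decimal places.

E[Z²] = (0)²(0.64) + (2)²(0.04) + (4)²(0.02) + (8)²(0.3) = 19.68

19.680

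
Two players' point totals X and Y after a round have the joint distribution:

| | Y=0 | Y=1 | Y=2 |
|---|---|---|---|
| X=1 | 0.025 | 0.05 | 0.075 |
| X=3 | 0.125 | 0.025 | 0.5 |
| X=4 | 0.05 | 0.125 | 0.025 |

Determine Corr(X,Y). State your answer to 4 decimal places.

E[X] = 2.9,  E[Y] = 1.4
E[XY] = 3.975
cov(X,Y) = E[XY] − E[X]E[Y] = 3.975 − (2.9)(1.4) = -0.085
Var(X) = 0.79,  Var(Y) = 0.64
ρ = -0.085 / √(0.79·0.64) ≈ -0.1195

-0.1195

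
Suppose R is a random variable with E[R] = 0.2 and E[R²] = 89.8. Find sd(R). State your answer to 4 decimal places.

Var(R) = 89.8 − (0.2)² = 89.76
sd(R) = √89.76 ≈ 9.4742

9.4742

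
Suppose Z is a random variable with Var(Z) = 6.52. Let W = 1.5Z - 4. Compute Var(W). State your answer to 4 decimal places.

Var(1.5Z - 4) = (1.5)²·Var(Z) = 2.25·6.52 = 14.67

14.6700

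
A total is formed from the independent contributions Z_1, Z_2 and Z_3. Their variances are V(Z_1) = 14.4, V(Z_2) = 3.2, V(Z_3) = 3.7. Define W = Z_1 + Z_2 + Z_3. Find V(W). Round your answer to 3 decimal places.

By independence, V(W) = (1)²V(Z_1) + (1)²V(Z_2) + (1)²V(Z_3)
= (1)²·14.4 + (1)²·3.2 + (1)²·3.7 = 21.3

21.300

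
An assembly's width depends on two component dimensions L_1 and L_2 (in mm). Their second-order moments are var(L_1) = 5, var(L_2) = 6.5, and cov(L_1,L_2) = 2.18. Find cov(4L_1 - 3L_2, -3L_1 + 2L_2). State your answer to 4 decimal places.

cov(4L_1 - 3L_2, -3L_1 + 2L_2) = (4)(-3)var(L_1) + (-3)(2)var(L_2) + [(4)(2) + (-3)(-3)]cov(L_1,L_2)
= -12·5 + -6·6.5 + 17·2.18 = -61.94

-61.9400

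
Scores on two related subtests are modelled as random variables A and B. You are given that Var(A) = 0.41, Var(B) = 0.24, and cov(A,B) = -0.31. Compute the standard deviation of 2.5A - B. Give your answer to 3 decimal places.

Var(2.5A - B) = (2.5)²·Var(A) + (-1)²·Var(B) + 2·(2.5)·(-1)·cov(A,B)
= 6.25·0.41 + 1·0.24 + -5·-0.31 = 4.3525
σ(2.5A - B) = √4.3525 ≈ 2.086

2.086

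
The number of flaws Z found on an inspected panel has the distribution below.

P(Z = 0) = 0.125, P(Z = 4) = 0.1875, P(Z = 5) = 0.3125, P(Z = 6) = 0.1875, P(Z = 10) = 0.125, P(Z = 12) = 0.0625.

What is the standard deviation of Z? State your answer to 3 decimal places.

3.082

E[Z] = (0)(0.125) + (4)(0.1875) + (5)(0.3125) + (6)(0.1875) + (10)(0.125) + (12)(0.0625) = 5.4375
E[Z²] = (0)²(0.125) + (4)²(0.1875) + (5)²(0.3125) + (6)²(0.1875) + (10)²(0.125) + (12)²(0.0625) = 39.0625
var(Z) = E[Z²] − (E[Z])² = 39.0625 − (5.4375)² = 9.49609375
σ(Z) = √9.49609375 ≈ 3.082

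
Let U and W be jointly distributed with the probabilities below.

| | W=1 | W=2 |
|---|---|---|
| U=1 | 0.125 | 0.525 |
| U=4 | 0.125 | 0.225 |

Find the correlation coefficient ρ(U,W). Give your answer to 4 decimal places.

E[U] = 2.05,  E[W] = 1.75
E[UW] = 3.475
Cov(U,W) = E[UW] − E[U]E[W] = 3.475 − (2.05)(1.75) = -0.1125
Var(U) = 2.0475,  Var(W) = 0.1875
ρ = -0.1125 / √(2.0475·0.1875) ≈ -0.1816

-0.1816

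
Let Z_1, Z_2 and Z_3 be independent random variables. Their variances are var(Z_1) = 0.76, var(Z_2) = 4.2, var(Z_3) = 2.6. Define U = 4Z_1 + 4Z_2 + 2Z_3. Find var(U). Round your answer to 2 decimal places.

89.76

By independence, var(U) = (4)²var(Z_1) + (4)²var(Z_2) + (2)²var(Z_3)
= (4)²·0.76 + (4)²·4.2 + (2)²·2.6 = 89.76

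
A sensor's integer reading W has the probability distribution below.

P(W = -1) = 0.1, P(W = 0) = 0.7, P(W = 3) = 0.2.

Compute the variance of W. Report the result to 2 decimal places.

E[W] = (-1)(0.1) + (0)(0.7) + (3)(0.2) = 0.5
E[W²] = (-1)²(0.1) + (0)²(0.7) + (3)²(0.2) = 1.9
Var(W) = E[W²] − (E[W])² = 1.9 − (0.5)² = 1.65

1.65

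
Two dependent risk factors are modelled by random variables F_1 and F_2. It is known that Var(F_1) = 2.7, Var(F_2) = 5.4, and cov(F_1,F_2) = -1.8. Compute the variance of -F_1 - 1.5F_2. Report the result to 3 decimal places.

Var(-F_1 - 1.5F_2) = (-1)²·Var(F_1) + (-1.5)²·Var(F_2) + 2·(-1)·(-1.5)·cov(F_1,F_2)
= 1·2.7 + 2.25·5.4 + 3·-1.8 = 9.45

9.450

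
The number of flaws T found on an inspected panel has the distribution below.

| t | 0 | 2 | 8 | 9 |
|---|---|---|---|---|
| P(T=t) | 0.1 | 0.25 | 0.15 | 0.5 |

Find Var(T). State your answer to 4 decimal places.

E[T] = (0)(0.1) + (2)(0.25) + (8)(0.15) + (9)(0.5) = 6.2
E[T²] = (0)²(0.1) + (2)²(0.25) + (8)²(0.15) + (9)²(0.5) = 51.1
Var(T) = E[T²] − (E[T])² = 51.1 − (6.2)² = 12.66

12.6600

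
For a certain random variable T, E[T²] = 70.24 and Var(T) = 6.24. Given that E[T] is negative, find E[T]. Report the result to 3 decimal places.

(E[T])² = E[T²] − Var(T) = 70.24 − 6.24 = 64
E[T] = −√64 = -8

-8.000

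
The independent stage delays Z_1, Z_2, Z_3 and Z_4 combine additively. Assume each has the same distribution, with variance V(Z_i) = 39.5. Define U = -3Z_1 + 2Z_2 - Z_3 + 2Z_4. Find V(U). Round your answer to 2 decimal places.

711.00

By independence, V(U) = (-3)²V(Z_1) + (2)²V(Z_2) + (-1)²V(Z_3) + (2)²V(Z_4)
= (-3)²·39.5 + (2)²·39.5 + (-1)²·39.5 + (2)²·39.5 = 711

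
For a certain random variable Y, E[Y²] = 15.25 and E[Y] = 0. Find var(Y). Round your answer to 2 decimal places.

15.25

var(Y) = 15.25 − (0)² = 15.25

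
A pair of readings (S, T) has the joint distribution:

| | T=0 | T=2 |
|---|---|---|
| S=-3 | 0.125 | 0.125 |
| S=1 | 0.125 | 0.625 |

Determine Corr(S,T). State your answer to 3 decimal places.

0.333

E[S] = 0,  E[T] = 1.5
E[ST] = 0.5
cov(S,T) = E[ST] − E[S]E[T] = 0.5 − (0)(1.5) = 0.5
Var(S) = 3,  Var(T) = 0.75
ρ = 0.5 / √(3·0.75) ≈ 0.333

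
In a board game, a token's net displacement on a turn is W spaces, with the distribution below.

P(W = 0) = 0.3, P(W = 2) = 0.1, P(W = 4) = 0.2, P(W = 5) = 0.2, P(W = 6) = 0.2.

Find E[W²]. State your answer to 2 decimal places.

E[W²] = (0)²(0.3) + (2)²(0.1) + (4)²(0.2) + (5)²(0.2) + (6)²(0.2) = 15.8

15.80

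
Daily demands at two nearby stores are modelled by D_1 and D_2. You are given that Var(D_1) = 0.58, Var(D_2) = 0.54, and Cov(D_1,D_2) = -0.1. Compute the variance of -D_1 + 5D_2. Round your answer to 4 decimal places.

15.0800

Var(-D_1 + 5D_2) = (-1)²·Var(D_1) + (5)²·Var(D_2) + 2·(-1)·(5)·Cov(D_1,D_2)
= 1·0.58 + 25·0.54 + -10·-0.1 = 15.08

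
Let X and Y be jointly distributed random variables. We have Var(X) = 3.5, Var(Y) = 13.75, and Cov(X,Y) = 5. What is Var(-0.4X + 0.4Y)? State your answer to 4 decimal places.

1.1600

Var(-0.4X + 0.4Y) = (-0.4)²·Var(X) + (0.4)²·Var(Y) + 2·(-0.4)·(0.4)·Cov(X,Y)
= 0.16·3.5 + 0.16·13.75 + -0.32·5 = 1.16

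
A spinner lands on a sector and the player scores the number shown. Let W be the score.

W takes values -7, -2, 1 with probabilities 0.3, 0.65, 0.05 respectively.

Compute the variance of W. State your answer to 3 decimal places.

E[W] = (-7)(0.3) + (-2)(0.65) + (1)(0.05) = -3.35
E[W²] = (-7)²(0.3) + (-2)²(0.65) + (1)²(0.05) = 17.35
V(W) = E[W²] − (E[W])² = 17.35 − (-3.35)² = 6.1275

6.128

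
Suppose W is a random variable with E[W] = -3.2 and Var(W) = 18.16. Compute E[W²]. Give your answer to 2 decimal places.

E[W²] = Var(W) + (E[W])² = 18.16 + (-3.2)² = 28.4

28.40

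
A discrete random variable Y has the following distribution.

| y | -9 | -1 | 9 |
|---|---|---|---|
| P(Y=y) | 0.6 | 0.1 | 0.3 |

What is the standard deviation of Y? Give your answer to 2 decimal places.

8.07

E[Y] = (-9)(0.6) + (-1)(0.1) + (9)(0.3) = -2.8
E[Y²] = (-9)²(0.6) + (-1)²(0.1) + (9)²(0.3) = 73
Var(Y) = E[Y²] − (E[Y])² = 73 − (-2.8)² = 65.16
SD(Y) = √65.16 ≈ 8.07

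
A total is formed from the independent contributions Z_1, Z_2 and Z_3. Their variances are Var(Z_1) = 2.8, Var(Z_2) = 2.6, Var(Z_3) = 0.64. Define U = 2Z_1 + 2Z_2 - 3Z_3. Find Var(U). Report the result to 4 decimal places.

27.3600

By independence, Var(U) = (2)²Var(Z_1) + (2)²Var(Z_2) + (-3)²Var(Z_3)
= (2)²·2.8 + (2)²·2.6 + (-3)²·0.64 = 27.36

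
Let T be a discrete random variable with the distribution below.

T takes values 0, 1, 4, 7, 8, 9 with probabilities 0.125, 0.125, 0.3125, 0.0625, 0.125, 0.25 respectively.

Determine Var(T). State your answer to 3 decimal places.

10.809

E[T] = (0)(0.125) + (1)(0.125) + (4)(0.3125) + (7)(0.0625) + (8)(0.125) + (9)(0.25) = 5.0625
E[T²] = (0)²(0.125) + (1)²(0.125) + (4)²(0.3125) + (7)²(0.0625) + (8)²(0.125) + (9)²(0.25) = 36.4375
Var(T) = E[T²] − (E[T])² = 36.4375 − (5.0625)² = 10.80859375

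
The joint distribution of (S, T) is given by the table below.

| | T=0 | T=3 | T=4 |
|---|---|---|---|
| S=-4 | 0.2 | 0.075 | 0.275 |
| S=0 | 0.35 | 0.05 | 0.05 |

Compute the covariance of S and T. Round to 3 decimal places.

-1.615

E[S] = -2.2,  E[T] = 1.675
E[ST] = -5.3
Cov(S,T) = E[ST] − E[S]E[T] = -5.3 − (-2.2)(1.675) = -1.615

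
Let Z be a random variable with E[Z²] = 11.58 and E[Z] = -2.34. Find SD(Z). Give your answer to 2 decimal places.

2.47

V(Z) = 11.58 − (-2.34)² = 6.1044
SD(Z) = √6.1044 ≈ 2.47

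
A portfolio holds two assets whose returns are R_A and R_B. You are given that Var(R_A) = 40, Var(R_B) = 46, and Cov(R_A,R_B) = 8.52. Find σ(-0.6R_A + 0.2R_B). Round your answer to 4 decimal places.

3.7677

Var(-0.6R_A + 0.2R_B) = (-0.6)²·Var(R_A) + (0.2)²·Var(R_B) + 2·(-0.6)·(0.2)·Cov(R_A,R_B)
= 0.36·40 + 0.04·46 + -0.24·8.52 = 14.1952
σ(-0.6R_A + 0.2R_B) = √14.1952 ≈ 3.7677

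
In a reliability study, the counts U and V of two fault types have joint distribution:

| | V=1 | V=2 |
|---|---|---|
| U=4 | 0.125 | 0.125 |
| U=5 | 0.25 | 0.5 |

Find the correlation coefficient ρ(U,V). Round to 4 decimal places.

E[U] = 4.75,  E[V] = 1.625
E[UV] = 7.75
cov(U,V) = E[UV] − E[U]E[V] = 7.75 − (4.75)(1.625) = 0.03125
var(U) = 0.1875,  var(V) = 0.234375
ρ = 0.03125 / √(0.1875·0.234375) ≈ 0.1491

0.1491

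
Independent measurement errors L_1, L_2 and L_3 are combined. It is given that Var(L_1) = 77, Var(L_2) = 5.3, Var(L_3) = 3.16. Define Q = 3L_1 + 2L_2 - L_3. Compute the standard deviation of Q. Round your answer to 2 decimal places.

26.78

By independence, Var(Q) = (3)²Var(L_1) + (2)²Var(L_2) + (-1)²Var(L_3)
= (3)²·77 + (2)²·5.3 + (-1)²·3.16 = 717.36
σ(Q) = √717.36 ≈ 26.78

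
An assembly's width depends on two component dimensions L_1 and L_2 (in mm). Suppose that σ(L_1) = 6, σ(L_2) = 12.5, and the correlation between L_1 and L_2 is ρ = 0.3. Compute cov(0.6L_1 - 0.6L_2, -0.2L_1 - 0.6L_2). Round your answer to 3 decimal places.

46.530

var(L_1) = (6)² = 36;  var(L_2) = (12.5)² = 156.25
cov(L_1,L_2) = ρ·σ(L_1)·σ(L_2) = 0.3·6·12.5 = 22.5
cov(0.6L_1 - 0.6L_2, -0.2L_1 - 0.6L_2) = (0.6)(-0.2)var(L_1) + (-0.6)(-0.6)var(L_2) + [(0.6)(-0.6) + (-0.6)(-0.2)]cov(L_1,L_2)
= -0.12·36 + 0.36·156.25 + -0.24·22.5 = 46.53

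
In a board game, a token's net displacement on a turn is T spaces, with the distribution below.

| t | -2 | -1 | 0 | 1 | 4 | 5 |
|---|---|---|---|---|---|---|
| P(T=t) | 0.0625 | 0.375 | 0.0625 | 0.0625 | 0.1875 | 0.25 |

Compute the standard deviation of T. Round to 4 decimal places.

2.7379

E[T] = (-2)(0.0625) + (-1)(0.375) + (0)(0.0625) + (1)(0.0625) + (4)(0.1875) + (5)(0.25) = 1.5625
E[T²] = (-2)²(0.0625) + (-1)²(0.375) + (0)²(0.0625) + (1)²(0.0625) + (4)²(0.1875) + (5)²(0.25) = 9.9375
V(T) = E[T²] − (E[T])² = 9.9375 − (1.5625)² = 7.49609375
SD(T) = √7.49609375 ≈ 2.7379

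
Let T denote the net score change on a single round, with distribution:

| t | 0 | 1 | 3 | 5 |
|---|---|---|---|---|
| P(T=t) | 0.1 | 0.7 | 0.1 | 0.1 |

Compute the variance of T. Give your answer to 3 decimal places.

1.850

E[T] = (0)(0.1) + (1)(0.7) + (3)(0.1) + (5)(0.1) = 1.5
E[T²] = (0)²(0.1) + (1)²(0.7) + (3)²(0.1) + (5)²(0.1) = 4.1
Var(T) = E[T²] − (E[T])² = 4.1 − (1.5)² = 1.85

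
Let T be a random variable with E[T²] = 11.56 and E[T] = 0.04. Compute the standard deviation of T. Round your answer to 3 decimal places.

3.400

Var(T) = 11.56 − (0.04)² = 11.5584
SD(T) = √11.5584 ≈ 3.400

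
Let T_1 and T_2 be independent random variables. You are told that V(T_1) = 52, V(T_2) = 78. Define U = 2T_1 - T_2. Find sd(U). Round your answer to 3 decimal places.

16.912

By independence, V(U) = (2)²V(T_1) + (-1)²V(T_2)
= (2)²·52 + (-1)²·78 = 286
sd(U) = √286 ≈ 16.912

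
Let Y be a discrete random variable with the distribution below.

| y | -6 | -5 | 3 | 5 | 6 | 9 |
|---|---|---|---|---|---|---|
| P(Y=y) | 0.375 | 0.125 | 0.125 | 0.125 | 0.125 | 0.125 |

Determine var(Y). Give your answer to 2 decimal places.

E[Y] = (-6)(0.375) + (-5)(0.125) + (3)(0.125) + (5)(0.125) + (6)(0.125) + (9)(0.125) = 0
E[Y²] = (-6)²(0.375) + (-5)²(0.125) + (3)²(0.125) + (5)²(0.125) + (6)²(0.125) + (9)²(0.125) = 35.5
var(Y) = E[Y²] − (E[Y])² = 35.5 − (0)² = 35.5

35.50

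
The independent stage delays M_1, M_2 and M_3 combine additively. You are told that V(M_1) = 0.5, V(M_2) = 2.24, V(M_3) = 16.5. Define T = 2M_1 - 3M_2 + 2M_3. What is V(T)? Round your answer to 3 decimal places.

By independence, V(T) = (2)²V(M_1) + (-3)²V(M_2) + (2)²V(M_3)
= (2)²·0.5 + (-3)²·2.24 + (2)²·16.5 = 88.16

88.160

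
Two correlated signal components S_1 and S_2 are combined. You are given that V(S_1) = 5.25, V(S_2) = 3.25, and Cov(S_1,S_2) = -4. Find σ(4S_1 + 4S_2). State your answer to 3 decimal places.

2.828

V(4S_1 + 4S_2) = (4)²·V(S_1) + (4)²·V(S_2) + 2·(4)·(4)·Cov(S_1,S_2)
= 16·5.25 + 16·3.25 + 32·-4 = 8
σ(4S_1 + 4S_2) = √8 ≈ 2.828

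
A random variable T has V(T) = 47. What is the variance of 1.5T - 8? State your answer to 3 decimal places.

105.750

V(1.5T - 8) = (1.5)²·V(T) = 2.25·47 = 105.75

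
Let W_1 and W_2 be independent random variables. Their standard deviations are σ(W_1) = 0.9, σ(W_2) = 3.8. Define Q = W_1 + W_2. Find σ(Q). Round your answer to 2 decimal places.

3.91

Var(W_1) = 0.81, Var(W_2) = 14.44
By independence, Var(Q) = (1)²Var(W_1) + (1)²Var(W_2)
= (1)²·0.81 + (1)²·14.44 = 15.25
σ(Q) = √15.25 ≈ 3.91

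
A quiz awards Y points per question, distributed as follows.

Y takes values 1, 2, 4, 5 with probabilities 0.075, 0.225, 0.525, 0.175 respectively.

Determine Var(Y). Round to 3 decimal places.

1.500

E[Y] = (1)(0.075) + (2)(0.225) + (4)(0.525) + (5)(0.175) = 3.5
E[Y²] = (1)²(0.075) + (2)²(0.225) + (4)²(0.525) + (5)²(0.175) = 13.75
Var(Y) = E[Y²] − (E[Y])² = 13.75 − (3.5)² = 1.5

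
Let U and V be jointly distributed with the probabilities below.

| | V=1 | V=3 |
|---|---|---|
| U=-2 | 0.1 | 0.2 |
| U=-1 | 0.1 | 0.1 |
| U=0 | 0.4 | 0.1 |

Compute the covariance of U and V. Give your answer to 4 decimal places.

E[U] = -0.8,  E[V] = 1.8
E[UV] = -1.8
Cov(U,V) = E[UV] − E[U]E[V] = -1.8 − (-0.8)(1.8) = -0.36

-0.3600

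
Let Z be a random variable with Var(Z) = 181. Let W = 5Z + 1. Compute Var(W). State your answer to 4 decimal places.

Var(5Z + 1) = (5)²·Var(Z) = 25·181 = 4525

4525.0000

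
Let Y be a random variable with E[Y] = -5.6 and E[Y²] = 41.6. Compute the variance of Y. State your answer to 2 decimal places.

var(Y) = 41.6 − (-5.6)² = 10.24

10.24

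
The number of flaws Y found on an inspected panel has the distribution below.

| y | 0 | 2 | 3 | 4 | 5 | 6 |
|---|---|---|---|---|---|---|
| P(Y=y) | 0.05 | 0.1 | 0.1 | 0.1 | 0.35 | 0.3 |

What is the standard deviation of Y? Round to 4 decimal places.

1.6271

E[Y] = (0)(0.05) + (2)(0.1) + (3)(0.1) + (4)(0.1) + (5)(0.35) + (6)(0.3) = 4.45
E[Y²] = (0)²(0.05) + (2)²(0.1) + (3)²(0.1) + (4)²(0.1) + (5)²(0.35) + (6)²(0.3) = 22.45
var(Y) = E[Y²] − (E[Y])² = 22.45 − (4.45)² = 2.6475
SD(Y) = √2.6475 ≈ 1.6271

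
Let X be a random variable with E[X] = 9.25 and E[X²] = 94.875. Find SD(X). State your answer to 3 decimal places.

Var(X) = 94.875 − (9.25)² = 9.3125
SD(X) = √9.3125 ≈ 3.052

3.052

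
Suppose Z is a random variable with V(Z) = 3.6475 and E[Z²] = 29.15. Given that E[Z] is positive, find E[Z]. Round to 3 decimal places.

5.050

(E[Z])² = E[Z²] − V(Z) = 29.15 − 3.6475 = 25.5025
E[Z] = √25.5025 = 5.05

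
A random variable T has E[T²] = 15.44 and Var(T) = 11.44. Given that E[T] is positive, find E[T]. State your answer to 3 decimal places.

2.000

(E[T])² = E[T²] − Var(T) = 15.44 − 11.44 = 4
E[T] = √4 = 2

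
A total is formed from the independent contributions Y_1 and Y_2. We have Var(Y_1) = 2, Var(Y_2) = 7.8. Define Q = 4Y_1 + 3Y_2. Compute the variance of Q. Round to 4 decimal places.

By independence, Var(Q) = (4)²Var(Y_1) + (3)²Var(Y_2)
= (4)²·2 + (3)²·7.8 = 102.2

102.2000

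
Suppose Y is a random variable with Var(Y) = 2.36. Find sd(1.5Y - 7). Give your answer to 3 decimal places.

2.304

Var(1.5Y - 7) = (1.5)²·2.36 = 5.31
sd(1.5Y - 7) = √5.31 ≈ 2.304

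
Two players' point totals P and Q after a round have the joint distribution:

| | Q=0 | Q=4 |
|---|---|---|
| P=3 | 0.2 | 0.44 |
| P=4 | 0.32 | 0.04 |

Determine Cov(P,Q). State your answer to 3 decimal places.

E[P] = 3.36,  E[Q] = 1.92
E[PQ] = 5.92
Cov(P,Q) = E[PQ] − E[P]E[Q] = 5.92 − (3.36)(1.92) = -0.5312

-0.531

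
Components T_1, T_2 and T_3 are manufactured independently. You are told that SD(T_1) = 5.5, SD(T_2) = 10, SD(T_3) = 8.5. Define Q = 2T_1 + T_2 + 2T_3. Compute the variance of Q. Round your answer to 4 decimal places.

510.0000

var(T_1) = 30.25, var(T_2) = 100, var(T_3) = 72.25
By independence, var(Q) = (2)²var(T_1) + (1)²var(T_2) + (2)²var(T_3)
= (2)²·30.25 + (1)²·100 + (2)²·72.25 = 510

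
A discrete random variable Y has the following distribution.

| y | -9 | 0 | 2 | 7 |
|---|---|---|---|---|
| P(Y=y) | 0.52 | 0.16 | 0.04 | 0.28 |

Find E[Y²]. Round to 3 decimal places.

56.000

E[Y²] = (-9)²(0.52) + (0)²(0.16) + (2)²(0.04) + (7)²(0.28) = 56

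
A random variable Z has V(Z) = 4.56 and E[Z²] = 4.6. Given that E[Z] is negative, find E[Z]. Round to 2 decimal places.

-0.20

(E[Z])² = E[Z²] − V(Z) = 4.6 − 4.56 = 0.04
E[Z] = −√0.04 = -0.2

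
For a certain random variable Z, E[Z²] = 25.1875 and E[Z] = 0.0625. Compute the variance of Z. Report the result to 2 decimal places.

Var(Z) = 25.1875 − (0.0625)² = 25.18359375

25.18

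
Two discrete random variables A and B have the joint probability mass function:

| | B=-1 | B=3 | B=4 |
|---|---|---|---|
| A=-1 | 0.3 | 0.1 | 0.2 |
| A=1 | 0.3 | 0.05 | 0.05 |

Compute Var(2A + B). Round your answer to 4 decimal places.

E[A] = -0.2,  E[B] = 0.85,  E[AB] = -0.75
Var(A) = 1 − (-0.2)² = 0.96;  Var(B) = 5.95 − (0.85)² = 5.2275
Cov(A,B) = -0.75 − (-0.2)(0.85) = -0.58
Var(2A + B) = (2)²·0.96 + (1)²·5.2275 + 2·(2)·(1)·-0.58 = 6.7475

6.7475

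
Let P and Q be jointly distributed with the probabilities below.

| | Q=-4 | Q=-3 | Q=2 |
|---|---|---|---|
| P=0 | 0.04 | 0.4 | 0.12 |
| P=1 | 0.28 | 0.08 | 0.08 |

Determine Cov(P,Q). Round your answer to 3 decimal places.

-0.179

E[P] = 0.44,  E[Q] = -2.32
E[PQ] = -1.2
Cov(P,Q) = E[PQ] − E[P]E[Q] = -1.2 − (0.44)(-2.32) = -0.1792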